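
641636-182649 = 458987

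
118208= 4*29552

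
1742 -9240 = - 7498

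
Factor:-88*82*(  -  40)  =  2^7*5^1*11^1*41^1 = 288640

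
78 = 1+77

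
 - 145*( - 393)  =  56985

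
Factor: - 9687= - 3^1 *3229^1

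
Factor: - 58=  - 2^1 * 29^1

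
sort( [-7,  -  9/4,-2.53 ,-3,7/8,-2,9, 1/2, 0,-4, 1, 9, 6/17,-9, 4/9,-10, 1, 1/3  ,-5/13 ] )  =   [-10,-9, - 7,-4,-3,  -  2.53, - 9/4,-2,-5/13,  0,1/3, 6/17, 4/9, 1/2,7/8, 1, 1, 9, 9]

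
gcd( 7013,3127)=1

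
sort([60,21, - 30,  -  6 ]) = [ - 30, - 6, 21,60 ]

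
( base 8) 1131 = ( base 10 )601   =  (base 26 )N3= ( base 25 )O1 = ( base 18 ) 1f7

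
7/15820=1/2260 = 0.00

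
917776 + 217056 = 1134832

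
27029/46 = 27029/46 = 587.59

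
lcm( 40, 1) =40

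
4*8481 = 33924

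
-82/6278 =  - 41/3139  =  - 0.01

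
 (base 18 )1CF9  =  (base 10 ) 9999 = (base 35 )85O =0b10011100001111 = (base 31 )ACH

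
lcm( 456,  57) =456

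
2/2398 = 1/1199 = 0.00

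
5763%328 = 187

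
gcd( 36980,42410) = 10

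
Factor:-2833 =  - 2833^1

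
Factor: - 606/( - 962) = 3^1 * 13^ ( -1 )*37^ ( - 1 )*101^1 = 303/481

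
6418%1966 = 520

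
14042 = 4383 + 9659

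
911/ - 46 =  - 911/46 = - 19.80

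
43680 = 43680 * 1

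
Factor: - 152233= - 41^1*47^1*79^1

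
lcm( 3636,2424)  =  7272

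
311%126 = 59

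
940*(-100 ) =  - 94000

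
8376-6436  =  1940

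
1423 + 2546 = 3969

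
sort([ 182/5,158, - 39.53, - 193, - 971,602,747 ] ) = [ - 971,  -  193,-39.53,  182/5,158, 602,747 ]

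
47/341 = 47/341 = 0.14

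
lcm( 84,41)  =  3444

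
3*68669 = 206007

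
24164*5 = 120820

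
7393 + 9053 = 16446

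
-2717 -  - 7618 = 4901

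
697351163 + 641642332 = 1338993495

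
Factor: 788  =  2^2* 197^1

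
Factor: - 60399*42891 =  - 2590573509 = - 3^4 * 17^1*29^2*2237^1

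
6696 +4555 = 11251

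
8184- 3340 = 4844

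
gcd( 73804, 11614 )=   2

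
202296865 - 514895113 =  - 312598248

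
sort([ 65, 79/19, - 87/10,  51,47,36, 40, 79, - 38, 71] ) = [-38, - 87/10,79/19, 36 , 40,47 , 51,65,71,79] 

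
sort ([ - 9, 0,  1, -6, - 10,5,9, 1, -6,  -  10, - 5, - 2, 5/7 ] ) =[  -  10, - 10,- 9,-6 ,-6, - 5, - 2,0, 5/7,1 , 1,  5,  9 ]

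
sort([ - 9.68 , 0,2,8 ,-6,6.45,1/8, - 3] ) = [ - 9.68, - 6,-3,0,1/8, 2,6.45, 8 ] 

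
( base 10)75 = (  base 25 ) 30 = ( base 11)69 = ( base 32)2b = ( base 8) 113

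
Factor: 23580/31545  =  524/701 = 2^2*131^1 * 701^( - 1)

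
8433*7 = 59031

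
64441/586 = 64441/586 = 109.97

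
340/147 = 340/147 = 2.31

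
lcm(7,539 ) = 539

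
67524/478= 33762/239=141.26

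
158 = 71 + 87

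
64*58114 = 3719296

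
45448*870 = 39539760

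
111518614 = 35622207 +75896407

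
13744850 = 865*15890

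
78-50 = 28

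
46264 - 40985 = 5279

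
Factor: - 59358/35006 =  - 39/23 = - 3^1*13^1*23^( - 1 )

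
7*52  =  364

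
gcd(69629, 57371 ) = 1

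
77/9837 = 77/9837 = 0.01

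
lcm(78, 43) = 3354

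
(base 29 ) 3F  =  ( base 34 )30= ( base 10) 102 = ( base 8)146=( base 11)93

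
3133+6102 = 9235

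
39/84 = 13/28=0.46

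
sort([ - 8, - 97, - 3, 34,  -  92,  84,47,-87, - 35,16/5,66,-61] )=[ - 97, - 92 , - 87, - 61, - 35, - 8, - 3,  16/5,  34, 47,66,84]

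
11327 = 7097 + 4230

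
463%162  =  139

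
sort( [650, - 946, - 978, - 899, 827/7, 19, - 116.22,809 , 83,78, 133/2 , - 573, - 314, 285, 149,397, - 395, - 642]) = [ - 978, - 946 , - 899,- 642, - 573, - 395,-314,  -  116.22, 19, 133/2, 78,  83, 827/7, 149 , 285,  397, 650,809 ]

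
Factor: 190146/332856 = 2^( - 2)*3^( - 2 )*11^1*23^( - 1 )*43^1 = 473/828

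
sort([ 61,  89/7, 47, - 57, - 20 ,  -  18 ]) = [ - 57, - 20, - 18 , 89/7,  47 , 61]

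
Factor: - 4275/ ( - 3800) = 9/8 = 2^( - 3 )*3^2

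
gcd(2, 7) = 1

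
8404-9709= - 1305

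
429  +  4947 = 5376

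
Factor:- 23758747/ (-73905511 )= 17^(-1 )*23^1*43^1*89^(-1 )*24023^1*48847^( - 1)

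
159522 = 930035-770513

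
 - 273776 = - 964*284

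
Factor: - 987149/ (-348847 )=199^(- 1 )*487^1*1753^( - 1)*2027^1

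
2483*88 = 218504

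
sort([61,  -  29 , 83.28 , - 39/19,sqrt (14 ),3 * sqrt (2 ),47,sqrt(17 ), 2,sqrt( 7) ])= [  -  29, - 39/19,2,  sqrt( 7), sqrt( 14 )  ,  sqrt( 17 ),  3*sqrt( 2 ) , 47,61,83.28 ]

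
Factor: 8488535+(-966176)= 3^1* 13^2*37^1*401^1  =  7522359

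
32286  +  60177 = 92463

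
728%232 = 32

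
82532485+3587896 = 86120381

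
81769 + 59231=141000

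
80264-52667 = 27597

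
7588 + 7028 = 14616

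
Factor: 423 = 3^2*47^1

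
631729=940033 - 308304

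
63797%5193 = 1481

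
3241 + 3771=7012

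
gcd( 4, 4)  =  4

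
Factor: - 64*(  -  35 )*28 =62720 = 2^8 * 5^1*7^2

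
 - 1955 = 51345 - 53300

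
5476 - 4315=1161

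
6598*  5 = 32990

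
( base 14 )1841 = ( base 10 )4369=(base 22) 90D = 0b1000100010001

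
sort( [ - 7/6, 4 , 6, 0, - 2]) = [  -  2, - 7/6,0, 4 , 6]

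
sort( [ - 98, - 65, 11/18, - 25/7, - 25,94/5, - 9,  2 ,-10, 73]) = [ - 98,- 65, - 25, - 10, -9, - 25/7 , 11/18, 2, 94/5, 73 ] 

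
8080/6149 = 1 + 1931/6149  =  1.31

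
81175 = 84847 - 3672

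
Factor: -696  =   - 2^3 * 3^1*29^1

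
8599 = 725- - 7874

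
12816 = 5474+7342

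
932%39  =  35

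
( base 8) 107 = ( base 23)32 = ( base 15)4B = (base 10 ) 71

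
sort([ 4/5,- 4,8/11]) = [ - 4,8/11,4/5]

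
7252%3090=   1072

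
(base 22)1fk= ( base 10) 834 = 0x342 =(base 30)ro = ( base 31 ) qs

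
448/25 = 17 + 23/25 = 17.92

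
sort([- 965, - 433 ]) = [ - 965, - 433 ] 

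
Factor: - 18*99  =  -1782= - 2^1*3^4*11^1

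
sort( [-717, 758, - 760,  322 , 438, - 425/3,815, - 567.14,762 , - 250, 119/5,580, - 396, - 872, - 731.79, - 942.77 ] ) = [ - 942.77, - 872, - 760, - 731.79, - 717 , - 567.14, - 396, - 250 , - 425/3, 119/5, 322, 438,580,758,762, 815 ] 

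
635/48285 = 127/9657 = 0.01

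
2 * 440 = 880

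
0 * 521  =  0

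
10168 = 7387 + 2781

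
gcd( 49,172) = 1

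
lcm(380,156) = 14820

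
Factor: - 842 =  -  2^1*421^1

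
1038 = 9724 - 8686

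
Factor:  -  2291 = -29^1 * 79^1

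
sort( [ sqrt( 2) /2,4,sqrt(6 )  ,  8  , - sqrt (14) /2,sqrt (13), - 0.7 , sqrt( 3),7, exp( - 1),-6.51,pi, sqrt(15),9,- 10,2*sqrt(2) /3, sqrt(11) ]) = [  -  10, - 6.51, - sqrt(14)/2,-0.7,exp ( - 1 ),  sqrt(2)/2 , 2*sqrt(2) /3, sqrt( 3), sqrt(6),  pi,sqrt(11 ),sqrt(13), sqrt( 15 ), 4,7, 8, 9 ]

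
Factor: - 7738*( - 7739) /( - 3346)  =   - 7^ ( - 1)*53^1*71^1 * 73^1*109^1*239^( - 1 )=- 29942191/1673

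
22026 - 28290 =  - 6264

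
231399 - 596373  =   - 364974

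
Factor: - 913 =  - 11^1*83^1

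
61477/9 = 6830 + 7/9 =6830.78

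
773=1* 773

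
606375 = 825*735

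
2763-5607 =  - 2844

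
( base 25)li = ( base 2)1000011111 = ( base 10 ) 543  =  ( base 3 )202010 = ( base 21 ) 14i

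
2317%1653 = 664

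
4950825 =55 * 90015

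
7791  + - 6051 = 1740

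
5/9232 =5/9232 = 0.00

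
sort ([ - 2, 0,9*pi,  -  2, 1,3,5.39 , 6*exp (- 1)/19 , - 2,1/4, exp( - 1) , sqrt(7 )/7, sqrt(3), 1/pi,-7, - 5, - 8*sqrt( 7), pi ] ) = [ - 8*sqrt(7 ), - 7, - 5, - 2, - 2, - 2,0,6*exp( - 1 )/19, 1/4 , 1/pi , exp( - 1),sqrt(7 ) /7 , 1 , sqrt(3 ),3 , pi, 5.39, 9*pi ] 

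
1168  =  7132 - 5964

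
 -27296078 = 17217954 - 44514032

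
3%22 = 3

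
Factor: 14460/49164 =5/17 = 5^1 * 17^ (-1)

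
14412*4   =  57648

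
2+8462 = 8464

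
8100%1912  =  452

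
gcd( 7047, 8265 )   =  87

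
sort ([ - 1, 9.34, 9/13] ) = [- 1,9/13, 9.34 ]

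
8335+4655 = 12990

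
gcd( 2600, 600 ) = 200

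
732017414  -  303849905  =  428167509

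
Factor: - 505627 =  - 103^1*4909^1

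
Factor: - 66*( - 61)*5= 2^1*3^1*5^1*11^1 * 61^1  =  20130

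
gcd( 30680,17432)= 8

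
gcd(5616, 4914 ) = 702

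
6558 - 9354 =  - 2796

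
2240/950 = 224/95 = 2.36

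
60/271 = 60/271 = 0.22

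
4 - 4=0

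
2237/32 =69  +  29/32 = 69.91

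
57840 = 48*1205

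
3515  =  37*95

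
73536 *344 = 25296384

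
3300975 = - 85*( - 38835) 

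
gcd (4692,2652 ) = 204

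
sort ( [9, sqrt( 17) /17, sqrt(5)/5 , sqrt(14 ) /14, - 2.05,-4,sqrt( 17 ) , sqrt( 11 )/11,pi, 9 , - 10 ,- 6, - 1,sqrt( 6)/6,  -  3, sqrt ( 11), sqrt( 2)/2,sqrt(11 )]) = [ - 10, - 6, - 4, - 3, - 2.05, - 1,sqrt( 17)/17,  sqrt( 14)/14,sqrt( 11) /11, sqrt(6) /6 , sqrt(5)/5 , sqrt(2)/2, pi , sqrt( 11),  sqrt(11),sqrt(17 ), 9 , 9 ]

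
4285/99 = 4285/99 = 43.28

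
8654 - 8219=435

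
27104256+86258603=113362859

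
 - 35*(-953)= 33355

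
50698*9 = 456282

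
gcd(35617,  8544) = 1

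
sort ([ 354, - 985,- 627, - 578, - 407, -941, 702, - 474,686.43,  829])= [ - 985, - 941, - 627, - 578, - 474, - 407, 354  ,  686.43,702,829]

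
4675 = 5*935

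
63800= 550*116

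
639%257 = 125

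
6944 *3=20832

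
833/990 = 833/990 = 0.84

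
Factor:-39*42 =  - 1638 = - 2^1*3^2 * 7^1*13^1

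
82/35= 2 + 12/35 = 2.34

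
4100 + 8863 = 12963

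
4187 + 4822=9009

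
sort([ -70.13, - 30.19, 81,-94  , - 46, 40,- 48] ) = [ - 94,-70.13, - 48, - 46, - 30.19,40, 81 ]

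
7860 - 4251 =3609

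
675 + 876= 1551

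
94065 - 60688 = 33377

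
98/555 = 98/555 = 0.18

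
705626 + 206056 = 911682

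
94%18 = 4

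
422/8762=211/4381 = 0.05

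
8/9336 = 1/1167 = 0.00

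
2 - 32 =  - 30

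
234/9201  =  78/3067=   0.03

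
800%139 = 105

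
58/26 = 29/13 =2.23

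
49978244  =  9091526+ 40886718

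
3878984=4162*932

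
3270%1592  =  86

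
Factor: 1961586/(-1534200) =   -  326931/255700=-  2^( - 2)*3^1*5^( - 2)*11^1*2557^( - 1 ) * 9907^1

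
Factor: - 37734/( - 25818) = 19/13 = 13^( - 1 )*19^1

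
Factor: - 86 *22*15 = -28380 =- 2^2 * 3^1*5^1*11^1 *43^1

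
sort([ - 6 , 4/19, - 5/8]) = [ - 6, - 5/8, 4/19]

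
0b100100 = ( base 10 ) 36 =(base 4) 210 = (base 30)16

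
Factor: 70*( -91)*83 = - 528710 = -  2^1*5^1*7^2 * 13^1*83^1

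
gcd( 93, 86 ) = 1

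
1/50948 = 1/50948 = 0.00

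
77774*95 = 7388530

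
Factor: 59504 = 2^4*3719^1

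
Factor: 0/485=0^1 = 0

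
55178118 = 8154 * 6767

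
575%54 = 35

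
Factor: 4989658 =2^1*2494829^1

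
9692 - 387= 9305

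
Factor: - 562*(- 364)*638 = 130514384  =  2^4* 7^1 * 11^1*13^1  *  29^1*281^1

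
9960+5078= 15038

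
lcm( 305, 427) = 2135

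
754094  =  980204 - 226110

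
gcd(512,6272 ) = 128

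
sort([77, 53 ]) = [53,77 ] 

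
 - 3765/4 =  - 3765/4 = - 941.25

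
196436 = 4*49109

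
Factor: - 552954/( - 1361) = 2^1*3^1*157^1*587^1*1361^(  -  1)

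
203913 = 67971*3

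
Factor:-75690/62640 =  - 29/24 = - 2^( - 3)*3^( - 1)*29^1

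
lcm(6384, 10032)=70224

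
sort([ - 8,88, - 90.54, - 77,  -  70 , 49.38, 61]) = [ -90.54,  -  77,-70,-8 , 49.38,61,88 ]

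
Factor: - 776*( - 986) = 765136 =2^4*17^1*  29^1 *97^1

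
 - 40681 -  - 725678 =684997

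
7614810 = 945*8058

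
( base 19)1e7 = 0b1001111010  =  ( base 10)634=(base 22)16I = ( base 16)27A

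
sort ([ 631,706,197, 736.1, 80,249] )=[80, 197  ,  249, 631, 706, 736.1]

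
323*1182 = 381786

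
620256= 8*77532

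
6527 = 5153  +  1374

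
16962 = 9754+7208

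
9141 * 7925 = 72442425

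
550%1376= 550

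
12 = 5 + 7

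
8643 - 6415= 2228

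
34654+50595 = 85249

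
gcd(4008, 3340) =668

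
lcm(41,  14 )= 574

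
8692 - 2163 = 6529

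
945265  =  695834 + 249431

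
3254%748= 262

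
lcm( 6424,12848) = 12848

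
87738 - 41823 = 45915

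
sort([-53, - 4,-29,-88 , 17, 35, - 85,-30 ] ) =[-88, - 85,-53, - 30, - 29, - 4 , 17 , 35] 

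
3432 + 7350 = 10782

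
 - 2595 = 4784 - 7379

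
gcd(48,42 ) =6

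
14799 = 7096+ 7703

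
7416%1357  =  631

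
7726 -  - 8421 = 16147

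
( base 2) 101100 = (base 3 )1122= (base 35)19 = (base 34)1A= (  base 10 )44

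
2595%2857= 2595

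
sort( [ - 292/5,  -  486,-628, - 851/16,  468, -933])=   [  -  933,  -  628, - 486, - 292/5 , - 851/16,468]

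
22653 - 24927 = - 2274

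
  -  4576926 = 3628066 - 8204992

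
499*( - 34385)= - 17158115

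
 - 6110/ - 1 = 6110 + 0/1   =  6110.00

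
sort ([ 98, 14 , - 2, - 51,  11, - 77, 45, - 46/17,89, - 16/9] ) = [  -  77, - 51, -46/17, - 2,  -  16/9,11 , 14,45, 89 , 98]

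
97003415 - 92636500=4366915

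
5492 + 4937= 10429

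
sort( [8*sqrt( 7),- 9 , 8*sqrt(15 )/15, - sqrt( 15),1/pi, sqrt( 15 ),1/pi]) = [- 9, - sqrt( 15),1/pi,1/pi  ,  8*sqrt( 15 )/15,sqrt( 15 ), 8*sqrt (7)] 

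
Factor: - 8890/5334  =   - 3^( - 1 )*5^1 = - 5/3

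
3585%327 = 315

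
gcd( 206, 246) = 2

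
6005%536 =109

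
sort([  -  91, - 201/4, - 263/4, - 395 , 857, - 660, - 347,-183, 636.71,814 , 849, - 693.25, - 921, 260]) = [-921, - 693.25, - 660, - 395 , - 347, - 183, - 91,- 263/4, - 201/4,  260,636.71,814,849, 857 ] 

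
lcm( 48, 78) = 624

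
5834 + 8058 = 13892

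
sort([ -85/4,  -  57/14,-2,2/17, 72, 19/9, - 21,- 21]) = [ - 85/4, - 21, - 21,  -  57/14, - 2, 2/17, 19/9, 72 ]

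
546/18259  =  546/18259 =0.03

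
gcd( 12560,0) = 12560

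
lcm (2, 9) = 18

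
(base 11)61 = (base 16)43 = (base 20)37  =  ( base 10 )67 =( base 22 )31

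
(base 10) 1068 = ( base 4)100230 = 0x42C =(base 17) 3BE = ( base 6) 4540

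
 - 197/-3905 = 197/3905 = 0.05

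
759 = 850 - 91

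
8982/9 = 998 = 998.00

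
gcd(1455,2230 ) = 5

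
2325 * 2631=6117075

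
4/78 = 2/39 = 0.05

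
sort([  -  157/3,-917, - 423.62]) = [ - 917,-423.62, - 157/3] 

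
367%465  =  367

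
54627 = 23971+30656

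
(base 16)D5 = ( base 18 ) bf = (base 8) 325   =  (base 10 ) 213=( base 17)c9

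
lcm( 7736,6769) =54152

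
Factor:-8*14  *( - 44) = 2^6*7^1*11^1 = 4928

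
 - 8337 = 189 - 8526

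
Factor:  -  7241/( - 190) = 2^ (-1)*5^(  -  1)*13^1*19^( - 1 ) * 557^1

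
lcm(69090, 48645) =4767210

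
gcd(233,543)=1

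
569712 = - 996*(  -  572) 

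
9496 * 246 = 2336016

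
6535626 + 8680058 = 15215684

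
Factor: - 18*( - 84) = 2^3*3^3*7^1 = 1512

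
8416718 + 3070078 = 11486796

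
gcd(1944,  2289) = 3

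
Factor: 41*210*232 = 1997520  =  2^4*3^1*5^1*7^1 * 29^1*41^1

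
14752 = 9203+5549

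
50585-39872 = 10713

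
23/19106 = 23/19106 = 0.00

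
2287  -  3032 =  - 745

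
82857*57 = 4722849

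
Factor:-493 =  - 17^1*29^1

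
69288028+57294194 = 126582222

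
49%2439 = 49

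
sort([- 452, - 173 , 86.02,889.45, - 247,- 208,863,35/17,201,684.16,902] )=[ - 452, - 247,-208,-173,35/17, 86.02,201, 684.16, 863,889.45 , 902] 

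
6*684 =4104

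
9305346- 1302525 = 8002821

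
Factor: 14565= 3^1*5^1*971^1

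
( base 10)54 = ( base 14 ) 3C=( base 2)110110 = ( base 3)2000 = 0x36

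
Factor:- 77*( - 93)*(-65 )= - 3^1*5^1 * 7^1*11^1*13^1*31^1 = - 465465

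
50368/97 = 50368/97= 519.26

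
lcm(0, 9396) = 0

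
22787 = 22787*1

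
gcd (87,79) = 1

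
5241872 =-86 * ( - 60952)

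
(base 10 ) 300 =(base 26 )be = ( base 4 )10230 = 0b100101100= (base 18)gc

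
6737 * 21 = 141477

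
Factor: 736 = 2^5*23^1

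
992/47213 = 32/1523 = 0.02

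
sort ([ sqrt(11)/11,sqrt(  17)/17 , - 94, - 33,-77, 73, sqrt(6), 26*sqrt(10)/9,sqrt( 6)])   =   [ -94 , - 77, - 33, sqrt ( 17)/17 , sqrt(11)/11, sqrt( 6 ), sqrt( 6), 26 * sqrt( 10)/9 , 73 ] 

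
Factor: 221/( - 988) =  - 2^ ( - 2 ) * 17^1 * 19^( - 1) = -  17/76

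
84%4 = 0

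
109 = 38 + 71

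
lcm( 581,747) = 5229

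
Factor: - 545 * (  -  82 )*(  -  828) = -2^3*3^2 * 5^1*23^1*41^1*109^1 =-37003320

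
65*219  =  14235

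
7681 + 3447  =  11128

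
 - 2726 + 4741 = 2015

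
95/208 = 95/208 = 0.46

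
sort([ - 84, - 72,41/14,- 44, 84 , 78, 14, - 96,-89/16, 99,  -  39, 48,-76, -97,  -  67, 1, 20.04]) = [-97, - 96, - 84, -76, -72, - 67, -44, - 39,- 89/16,1,  41/14,14, 20.04,48,78, 84,99 ] 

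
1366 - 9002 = -7636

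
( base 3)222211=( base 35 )KO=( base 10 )724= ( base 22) 1ak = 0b1011010100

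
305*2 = 610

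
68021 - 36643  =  31378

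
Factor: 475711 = 17^1*27983^1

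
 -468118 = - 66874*7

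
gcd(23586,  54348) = 6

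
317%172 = 145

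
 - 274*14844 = -4067256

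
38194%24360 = 13834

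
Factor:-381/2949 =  - 127^1*983^( - 1)=- 127/983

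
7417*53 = 393101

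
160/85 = 32/17 = 1.88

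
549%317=232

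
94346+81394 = 175740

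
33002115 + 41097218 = 74099333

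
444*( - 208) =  -92352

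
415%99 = 19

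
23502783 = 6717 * 3499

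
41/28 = 1 + 13/28 = 1.46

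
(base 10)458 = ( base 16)1ca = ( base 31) eo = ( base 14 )24A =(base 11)387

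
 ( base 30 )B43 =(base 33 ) 96o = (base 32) 9P7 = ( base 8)23447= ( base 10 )10023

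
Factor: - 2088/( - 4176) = 2^( - 1 ) = 1/2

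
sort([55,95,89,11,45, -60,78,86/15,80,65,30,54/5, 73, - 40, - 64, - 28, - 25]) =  [-64, - 60, - 40 , - 28, - 25,86/15,54/5 , 11,30, 45, 55,65, 73, 78,80,89,95] 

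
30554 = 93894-63340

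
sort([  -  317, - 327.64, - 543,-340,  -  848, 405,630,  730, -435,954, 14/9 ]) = [ - 848  ,  -  543, - 435, - 340, - 327.64,-317,14/9, 405, 630, 730, 954 ]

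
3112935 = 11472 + 3101463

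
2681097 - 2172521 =508576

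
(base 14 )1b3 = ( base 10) 353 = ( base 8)541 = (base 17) 13d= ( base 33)AN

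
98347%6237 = 4792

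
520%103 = 5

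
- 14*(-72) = 1008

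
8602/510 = 253/15=16.87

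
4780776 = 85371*56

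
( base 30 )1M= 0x34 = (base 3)1221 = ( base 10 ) 52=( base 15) 37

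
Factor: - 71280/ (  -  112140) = 396/623 = 2^2*3^2*7^(-1)*11^1*89^(-1 )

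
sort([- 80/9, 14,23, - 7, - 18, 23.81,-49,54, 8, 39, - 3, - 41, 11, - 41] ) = [ - 49,- 41, - 41, - 18,  -  80/9, - 7 ,-3, 8, 11,14,23 , 23.81, 39,54]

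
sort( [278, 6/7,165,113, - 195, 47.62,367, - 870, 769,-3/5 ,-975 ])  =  [ - 975, - 870,-195, - 3/5, 6/7, 47.62,113,165 , 278,367, 769]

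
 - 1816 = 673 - 2489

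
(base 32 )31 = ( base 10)97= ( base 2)1100001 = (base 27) 3g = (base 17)5C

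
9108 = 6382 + 2726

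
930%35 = 20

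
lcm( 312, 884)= 5304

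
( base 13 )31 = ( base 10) 40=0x28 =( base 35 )15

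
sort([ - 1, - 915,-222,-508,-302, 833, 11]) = [ - 915, - 508, - 302, - 222, - 1, 11, 833]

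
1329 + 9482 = 10811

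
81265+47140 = 128405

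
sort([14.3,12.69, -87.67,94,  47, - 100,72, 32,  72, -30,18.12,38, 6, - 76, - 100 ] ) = [-100 , - 100,-87.67, - 76, - 30,6 , 12.69,14.3,  18.12,32, 38,47, 72,72,  94 ] 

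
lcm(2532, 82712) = 248136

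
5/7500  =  1/1500 = 0.00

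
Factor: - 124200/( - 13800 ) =3^2 = 9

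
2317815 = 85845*27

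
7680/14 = 548 + 4/7 = 548.57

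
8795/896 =8795/896  =  9.82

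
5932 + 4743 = 10675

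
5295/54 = 1765/18 = 98.06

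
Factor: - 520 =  - 2^3* 5^1*13^1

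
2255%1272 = 983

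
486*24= 11664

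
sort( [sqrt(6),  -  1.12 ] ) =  [-1.12, sqrt( 6 ) ]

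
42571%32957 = 9614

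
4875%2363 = 149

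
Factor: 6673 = 6673^1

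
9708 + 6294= 16002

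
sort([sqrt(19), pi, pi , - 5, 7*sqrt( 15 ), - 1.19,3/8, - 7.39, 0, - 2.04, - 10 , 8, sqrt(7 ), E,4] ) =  [- 10, - 7.39, - 5  , - 2.04,- 1.19, 0, 3/8,sqrt(7), E, pi, pi,4, sqrt(19),8,7 * sqrt(15)] 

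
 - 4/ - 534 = 2/267 = 0.01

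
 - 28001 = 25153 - 53154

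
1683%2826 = 1683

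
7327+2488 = 9815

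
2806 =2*1403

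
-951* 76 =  - 72276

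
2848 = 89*32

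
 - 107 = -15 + - 92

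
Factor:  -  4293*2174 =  - 2^1*3^4*53^1 * 1087^1  =  - 9332982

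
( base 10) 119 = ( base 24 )4n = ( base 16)77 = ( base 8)167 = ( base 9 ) 142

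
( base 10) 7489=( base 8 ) 16501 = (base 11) 5699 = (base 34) 6g9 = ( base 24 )d01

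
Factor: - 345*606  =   - 209070 = - 2^1 * 3^2*5^1 * 23^1* 101^1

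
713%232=17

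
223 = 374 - 151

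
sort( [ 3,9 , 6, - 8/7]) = [ - 8/7, 3,6,9] 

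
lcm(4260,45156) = 225780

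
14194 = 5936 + 8258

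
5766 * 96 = 553536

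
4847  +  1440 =6287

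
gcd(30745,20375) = 5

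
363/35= 363/35 = 10.37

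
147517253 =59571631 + 87945622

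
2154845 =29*74305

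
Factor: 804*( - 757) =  - 2^2*3^1*67^1*  757^1 = -  608628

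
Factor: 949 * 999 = 948051=3^3*13^1*37^1*73^1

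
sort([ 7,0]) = [ 0,7]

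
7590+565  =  8155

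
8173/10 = 8173/10 = 817.30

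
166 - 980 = -814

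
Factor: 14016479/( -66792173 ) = -7^( - 1 )*9541739^(-1)*14016479^1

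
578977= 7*82711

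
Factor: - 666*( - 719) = 2^1 * 3^2*37^1*719^1 = 478854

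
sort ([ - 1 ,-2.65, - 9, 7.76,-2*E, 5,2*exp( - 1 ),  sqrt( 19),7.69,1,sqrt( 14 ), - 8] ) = [ - 9, - 8, - 2*E, - 2.65, - 1,2*exp( -1), 1, sqrt(14), sqrt ( 19 ), 5, 7.69,  7.76 ]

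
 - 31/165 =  - 1 + 134/165 = - 0.19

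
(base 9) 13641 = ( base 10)9271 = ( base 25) EKL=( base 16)2437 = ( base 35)7JV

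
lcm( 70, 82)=2870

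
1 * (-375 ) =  - 375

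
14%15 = 14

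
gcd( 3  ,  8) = 1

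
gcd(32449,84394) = 1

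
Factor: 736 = 2^5*23^1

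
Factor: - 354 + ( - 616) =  - 970  =  - 2^1 * 5^1*97^1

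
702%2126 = 702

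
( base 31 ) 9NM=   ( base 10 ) 9384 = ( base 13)436b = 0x24A8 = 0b10010010101000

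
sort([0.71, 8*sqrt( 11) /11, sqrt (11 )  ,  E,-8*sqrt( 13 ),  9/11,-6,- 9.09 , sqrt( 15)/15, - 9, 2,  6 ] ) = [- 8*sqrt( 13 ), - 9.09, - 9 ,- 6 , sqrt(15 )/15,0.71, 9/11,2, 8*sqrt(11)/11 , E, sqrt( 11),6 ]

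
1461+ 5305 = 6766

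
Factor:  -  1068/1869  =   - 2^2*7^( -1) = -4/7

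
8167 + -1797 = 6370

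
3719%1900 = 1819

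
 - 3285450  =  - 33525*98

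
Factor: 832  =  2^6*13^1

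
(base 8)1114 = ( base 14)300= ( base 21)170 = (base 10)588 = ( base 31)IU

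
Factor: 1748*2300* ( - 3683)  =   - 14807133200 = - 2^4* 5^2* 19^1 *23^2 * 29^1*127^1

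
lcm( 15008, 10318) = 165088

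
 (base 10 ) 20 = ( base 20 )10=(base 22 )k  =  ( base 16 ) 14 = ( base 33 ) k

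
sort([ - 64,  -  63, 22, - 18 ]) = [-64, - 63, - 18, 22]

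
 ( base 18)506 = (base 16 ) 65a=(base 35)1BG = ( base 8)3132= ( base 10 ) 1626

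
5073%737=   651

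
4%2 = 0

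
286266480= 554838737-268572257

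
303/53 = 303/53 = 5.72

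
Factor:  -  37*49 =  - 7^2*37^1 = - 1813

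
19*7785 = 147915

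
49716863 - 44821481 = 4895382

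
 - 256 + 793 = 537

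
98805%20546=16621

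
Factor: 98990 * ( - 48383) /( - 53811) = 2^1 *3^( - 3 )*5^1*19^1*521^1 * 1993^(-1)*48383^1 = 4789433170/53811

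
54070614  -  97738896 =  - 43668282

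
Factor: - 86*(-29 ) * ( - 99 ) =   -  246906= - 2^1*3^2*11^1*29^1*43^1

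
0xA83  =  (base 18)859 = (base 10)2691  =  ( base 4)222003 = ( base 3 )10200200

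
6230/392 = 15 + 25/28 = 15.89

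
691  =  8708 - 8017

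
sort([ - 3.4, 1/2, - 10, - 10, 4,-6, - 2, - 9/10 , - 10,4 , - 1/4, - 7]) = [-10,-10, - 10, - 7, - 6, - 3.4, - 2, - 9/10,-1/4,1/2 , 4, 4 ]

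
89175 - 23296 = 65879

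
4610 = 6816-2206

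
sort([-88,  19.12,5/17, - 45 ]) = [-88,  -  45, 5/17, 19.12]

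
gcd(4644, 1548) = 1548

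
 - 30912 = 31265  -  62177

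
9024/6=1504 = 1504.00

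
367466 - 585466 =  - 218000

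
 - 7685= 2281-9966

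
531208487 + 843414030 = 1374622517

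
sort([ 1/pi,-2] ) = [-2,1/pi] 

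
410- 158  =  252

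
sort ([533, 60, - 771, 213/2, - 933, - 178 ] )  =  [ - 933, - 771, - 178, 60 , 213/2,533]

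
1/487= 1/487 =0.00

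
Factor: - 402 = -2^1* 3^1 * 67^1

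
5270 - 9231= - 3961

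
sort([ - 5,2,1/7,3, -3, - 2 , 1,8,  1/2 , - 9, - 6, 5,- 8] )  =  [ - 9, - 8, - 6, - 5, -3, - 2,1/7, 1/2,1,2, 3,5,8 ] 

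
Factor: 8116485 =3^1*5^1*13^1*107^1*389^1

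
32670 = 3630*9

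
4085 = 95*43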